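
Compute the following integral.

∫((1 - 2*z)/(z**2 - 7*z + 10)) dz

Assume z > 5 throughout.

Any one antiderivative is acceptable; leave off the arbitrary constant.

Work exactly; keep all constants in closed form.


Answer: -3*log(z - 5) + log(z - 2).


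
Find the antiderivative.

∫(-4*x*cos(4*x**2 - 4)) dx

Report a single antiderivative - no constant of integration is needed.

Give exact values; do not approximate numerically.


Answer: -sin(4*x**2 - 4)/2.


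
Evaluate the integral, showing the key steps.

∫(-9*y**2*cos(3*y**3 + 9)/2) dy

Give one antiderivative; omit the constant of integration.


Step 1. Substitute u = y**3 + 3, turning ∫(-9*y**2*cos(3*y**3 + 9)/2) dy into ∫(-3*cos(3*u)/2) du: now ∫(-3*cos(3*u)/2) du.
Step 2. Evaluate the standard form: now -sin(3*u)/2.
Step 3. Substitute back u = y**3 + 3: now -sin(3*y**3 + 9)/2.
Answer: -sin(3*y**3 + 9)/2.


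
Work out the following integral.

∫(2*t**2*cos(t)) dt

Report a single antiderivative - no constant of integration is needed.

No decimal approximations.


Answer: 2*t**2*sin(t) + 4*t*cos(t) - 4*sin(t).


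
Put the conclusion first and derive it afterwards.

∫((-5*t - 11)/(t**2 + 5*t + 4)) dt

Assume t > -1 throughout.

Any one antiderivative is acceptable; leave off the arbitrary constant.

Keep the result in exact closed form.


The answer is -2*log(t + 1) - 3*log(t + 4).
Step 1. Decompose ∫((-5*t - 11)/(t**2 + 5*t + 4)) dt by partial fractions, (-5*t - 11)/(t**2 + 5*t + 4) = -3/(t + 4) - 2/(t + 1): now ∫(-2/(t + 1)) dt + ∫(-3/(t + 4)) dt.
Step 2. Evaluate the standard form [assuming t > -4]: now -3*log(t + 4) + ∫(-2/(t + 1)) dt.
Step 3. Evaluate the standard form [assuming t > -1]: now -2*log(t + 1) - 3*log(t + 4).
Answer: -2*log(t + 1) - 3*log(t + 4).


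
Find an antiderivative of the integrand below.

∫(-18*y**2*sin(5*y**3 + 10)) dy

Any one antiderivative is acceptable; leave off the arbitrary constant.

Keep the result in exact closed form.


Answer: 6*cos(5*y**3 + 10)/5.


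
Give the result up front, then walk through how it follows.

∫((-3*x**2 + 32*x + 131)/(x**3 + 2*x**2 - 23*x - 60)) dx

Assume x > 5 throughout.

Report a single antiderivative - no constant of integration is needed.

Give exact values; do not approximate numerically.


The answer is 3*log(x - 5) - log(x + 3) - 5*log(x + 4).
Step 1. Decompose ∫((-3*x**2 + 32*x + 131)/(x**3 + 2*x**2 - 23*x - 60)) dx by partial fractions, (-3*x**2 + 32*x + 131)/(x**3 + 2*x**2 - 23*x - 60) = -5/(x + 4) - 1/(x + 3) + 3/(x - 5): now ∫(3/(x - 5)) dx + ∫(-1/(x + 3)) dx + ∫(-5/(x + 4)) dx.
Step 2. Evaluate the standard form [assuming x > -3]: now -log(x + 3) + ∫(3/(x - 5)) dx + ∫(-5/(x + 4)) dx.
Step 3. Evaluate the standard form [assuming x > -4]: now -log(x + 3) - 5*log(x + 4) + ∫(3/(x - 5)) dx.
Step 4. Evaluate the standard form [assuming x > 5]: now 3*log(x - 5) - log(x + 3) - 5*log(x + 4).
Answer: 3*log(x - 5) - log(x + 3) - 5*log(x + 4).


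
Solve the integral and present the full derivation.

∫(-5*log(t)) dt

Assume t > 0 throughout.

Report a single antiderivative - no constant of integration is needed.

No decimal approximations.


Step 1. Integrate ∫(-5*log(t)) dt by parts with u = log(t), dv = (-5) dt, so v = -5*t [assuming t > 0]: now -5*t*log(t) + ∫(5) dt.
Step 2. Evaluate the standard form: now -5*t*log(t) + 5*t.
Answer: -5*t*log(t) + 5*t.


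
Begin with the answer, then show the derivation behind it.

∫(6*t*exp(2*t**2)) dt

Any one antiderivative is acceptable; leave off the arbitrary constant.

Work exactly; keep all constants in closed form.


The answer is 3*exp(2*t**2)/2.
Step 1. Substitute u = t**2, turning ∫(6*t*exp(2*t**2)) dt into ∫(3*exp(2*u)) du: now ∫(3*exp(2*u)) du.
Step 2. Evaluate the standard form: now 3*exp(2*u)/2.
Step 3. Substitute back u = t**2: now 3*exp(2*t**2)/2.
Answer: 3*exp(2*t**2)/2.


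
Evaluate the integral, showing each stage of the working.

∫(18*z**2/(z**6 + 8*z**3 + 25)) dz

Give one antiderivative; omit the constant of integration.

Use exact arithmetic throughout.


Step 1. Substitute u = z**3 + 4, turning ∫(18*z**2/(z**6 + 8*z**3 + 25)) dz into ∫(6/(u**2 + 9)) du: now ∫(6/(u**2 + 9)) du.
Step 2. Evaluate the standard form: now 2*atan(u/3).
Step 3. Substitute back u = z**3 + 4: now 2*atan(z**3/3 + 4/3).
Answer: 2*atan(z**3/3 + 4/3).


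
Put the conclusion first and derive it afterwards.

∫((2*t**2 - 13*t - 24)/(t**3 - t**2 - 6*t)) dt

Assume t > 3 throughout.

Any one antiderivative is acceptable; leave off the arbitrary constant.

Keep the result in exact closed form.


The answer is 4*log(t) - 3*log(t - 3) + log(t + 2).
Step 1. Decompose ∫((2*t**2 - 13*t - 24)/(t**3 - t**2 - 6*t)) dt by partial fractions, (2*t**2 - 13*t - 24)/(t**3 - t**2 - 6*t) = 1/(t + 2) - 3/(t - 3) + 4/t: now ∫(4/t) dt + ∫(-3/(t - 3)) dt + ∫(1/(t + 2)) dt.
Step 2. Evaluate the standard form [assuming t > 3]: now -3*log(t - 3) + ∫(4/t) dt + ∫(1/(t + 2)) dt.
Step 3. Evaluate the standard form [assuming t > -2]: now -3*log(t - 3) + log(t + 2) + ∫(4/t) dt.
Step 4. Evaluate the standard form [assuming t > 0]: now 4*log(t) - 3*log(t - 3) + log(t + 2).
Answer: 4*log(t) - 3*log(t - 3) + log(t + 2).


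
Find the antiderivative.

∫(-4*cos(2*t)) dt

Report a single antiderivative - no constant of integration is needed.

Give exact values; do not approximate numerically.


Answer: -2*sin(2*t).


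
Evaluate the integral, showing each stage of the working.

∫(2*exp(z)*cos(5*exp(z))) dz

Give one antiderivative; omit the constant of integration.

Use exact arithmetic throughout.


Step 1. Substitute u = exp(z), turning ∫(2*exp(z)*cos(5*exp(z))) dz into ∫(2*cos(5*u)) du: now ∫(2*cos(5*u)) du.
Step 2. Evaluate the standard form: now 2*sin(5*u)/5.
Step 3. Substitute back u = exp(z): now 2*sin(5*exp(z))/5.
Answer: 2*sin(5*exp(z))/5.


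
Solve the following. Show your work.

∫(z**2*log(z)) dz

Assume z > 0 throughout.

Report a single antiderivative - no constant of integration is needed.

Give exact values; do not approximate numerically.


Step 1. Integrate ∫(z**2*log(z)) dz by parts with u = log(z), dv = (z**2) dz, so v = z**3/3 [assuming z > 0]: now z**3*log(z)/3 + ∫(-z**2/3) dz.
Step 2. Evaluate the standard form: now z**3*log(z)/3 - z**3/9.
Answer: z**3*log(z)/3 - z**3/9.


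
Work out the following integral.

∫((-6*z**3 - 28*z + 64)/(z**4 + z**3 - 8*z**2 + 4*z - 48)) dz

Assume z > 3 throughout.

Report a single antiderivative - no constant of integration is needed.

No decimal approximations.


Answer: -2*log(z - 3) - 4*log(z + 4) - 2*atan(z/2).


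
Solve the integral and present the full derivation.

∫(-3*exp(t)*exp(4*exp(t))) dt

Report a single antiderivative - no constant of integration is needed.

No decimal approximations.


Step 1. Substitute u = exp(t), turning ∫(-3*exp(t)*exp(4*exp(t))) dt into ∫(-3*exp(4*u)) du: now ∫(-3*exp(4*u)) du.
Step 2. Evaluate the standard form: now -3*exp(4*u)/4.
Step 3. Substitute back u = exp(t): now -3*exp(4*exp(t))/4.
Answer: -3*exp(4*exp(t))/4.


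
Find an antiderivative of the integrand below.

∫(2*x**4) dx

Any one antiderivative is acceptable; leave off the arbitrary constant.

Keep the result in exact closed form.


Answer: 2*x**5/5.


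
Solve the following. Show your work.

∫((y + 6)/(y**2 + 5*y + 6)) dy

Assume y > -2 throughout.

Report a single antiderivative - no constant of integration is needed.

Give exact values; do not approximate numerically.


Step 1. Decompose ∫((y + 6)/(y**2 + 5*y + 6)) dy by partial fractions, (y + 6)/(y**2 + 5*y + 6) = -3/(y + 3) + 4/(y + 2): now ∫(4/(y + 2)) dy + ∫(-3/(y + 3)) dy.
Step 2. Evaluate the standard form [assuming y > -3]: now -3*log(y + 3) + ∫(4/(y + 2)) dy.
Step 3. Evaluate the standard form [assuming y > -2]: now 4*log(y + 2) - 3*log(y + 3).
Answer: 4*log(y + 2) - 3*log(y + 3).


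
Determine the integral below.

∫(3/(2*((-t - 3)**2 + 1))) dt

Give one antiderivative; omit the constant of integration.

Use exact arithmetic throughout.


Answer: 3*atan(t + 3)/2.


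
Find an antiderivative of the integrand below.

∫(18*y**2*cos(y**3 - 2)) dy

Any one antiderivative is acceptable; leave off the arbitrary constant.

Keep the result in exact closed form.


Answer: 6*sin(y**3 - 2).


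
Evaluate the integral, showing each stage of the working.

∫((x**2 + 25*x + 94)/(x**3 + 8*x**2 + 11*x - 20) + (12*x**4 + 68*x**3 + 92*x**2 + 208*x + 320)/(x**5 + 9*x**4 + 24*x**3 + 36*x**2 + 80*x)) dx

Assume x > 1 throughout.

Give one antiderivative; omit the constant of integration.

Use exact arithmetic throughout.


Step 1. Rewrite: now ∫((x**2 + 25*x + 94)/(x**3 + 8*x**2 + 11*x - 20)) dx + ∫((12*x**4 + 68*x**3 + 92*x**2 + 208*x + 320)/(x**5 + 9*x**4 + 24*x**3 + 36*x**2 + 80*x)) dx.
Step 2. Decompose ∫((x**2 + 25*x + 94)/(x**3 + 8*x**2 + 11*x - 20)) dx by partial fractions, (x**2 + 25*x + 94)/(x**3 + 8*x**2 + 11*x - 20) = -1/(x + 5) - 2/(x + 4) + 4/(x - 1): now ∫((12*x**4 + 68*x**3 + 92*x**2 + 208*x + 320)/(x**5 + 9*x**4 + 24*x**3 + 36*x**2 + 80*x)) dx + ∫(4/(x - 1)) dx + ∫(-2/(x + 4)) dx + ∫(-1/(x + 5)) dx.
Step 3. Evaluate the standard form [assuming x > -5]: now -log(x + 5) + ∫((12*x**4 + 68*x**3 + 92*x**2 + 208*x + 320)/(x**5 + 9*x**4 + 24*x**3 + 36*x**2 + 80*x)) dx + ∫(4/(x - 1)) dx + ∫(-2/(x + 4)) dx.
Step 4. Evaluate the standard form [assuming x > 1]: now 4*log(x - 1) - log(x + 5) + ∫((12*x**4 + 68*x**3 + 92*x**2 + 208*x + 320)/(x**5 + 9*x**4 + 24*x**3 + 36*x**2 + 80*x)) dx + ∫(-2/(x + 4)) dx.
Step 5. Evaluate the standard form [assuming x > -4]: now 4*log(x - 1) - 2*log(x + 4) - log(x + 5) + ∫((12*x**4 + 68*x**3 + 92*x**2 + 208*x + 320)/(x**5 + 9*x**4 + 24*x**3 + 36*x**2 + 80*x)) dx.
Step 6. Decompose ∫((12*x**4 + 68*x**3 + 92*x**2 + 208*x + 320)/(x**5 + 9*x**4 + 24*x**3 + 36*x**2 + 80*x)) dx by partial fractions, (12*x**4 + 68*x**3 + 92*x**2 + 208*x + 320)/(x**5 + 9*x**4 + 24*x**3 + 36*x**2 + 80*x) = -4/(x**2 + 4) + 4/(x + 5) + 4/(x + 4) + 4/x: now 4*log(x - 1) - 2*log(x + 4) - log(x + 5) + ∫(4/x) dx + ∫(4/(x + 4)) dx + ∫(4/(x + 5)) dx + ∫(-4/(x**2 + 4)) dx.
Step 7. Evaluate the standard form [assuming x > -5]: now 4*log(x - 1) - 2*log(x + 4) + 3*log(x + 5) + ∫(4/x) dx + ∫(4/(x + 4)) dx + ∫(-4/(x**2 + 4)) dx.
Step 8. Evaluate the standard form [assuming x > -4]: now 4*log(x - 1) + 2*log(x + 4) + 3*log(x + 5) + ∫(4/x) dx + ∫(-4/(x**2 + 4)) dx.
Step 9. Evaluate the standard form [assuming x > 0]: now 4*log(x) + 4*log(x - 1) + 2*log(x + 4) + 3*log(x + 5) + ∫(-4/(x**2 + 4)) dx.
Step 10. Evaluate the standard form: now 4*log(x) + 4*log(x - 1) + 2*log(x + 4) + 3*log(x + 5) - 2*atan(x/2).
Answer: 4*log(x) + 4*log(x - 1) + 2*log(x + 4) + 3*log(x + 5) - 2*atan(x/2).


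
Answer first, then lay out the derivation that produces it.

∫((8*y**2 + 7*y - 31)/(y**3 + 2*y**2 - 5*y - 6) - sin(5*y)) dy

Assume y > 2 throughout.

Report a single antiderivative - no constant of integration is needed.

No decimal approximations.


The answer is log(y - 2) + 5*log(y + 1) + 2*log(y + 3) + cos(5*y)/5.
Step 1. Rewrite: now ∫((8*y**2 + 7*y - 31)/(y**3 + 2*y**2 - 5*y - 6)) dy + ∫(-sin(5*y)) dy.
Step 2. Decompose ∫((8*y**2 + 7*y - 31)/(y**3 + 2*y**2 - 5*y - 6)) dy by partial fractions, (8*y**2 + 7*y - 31)/(y**3 + 2*y**2 - 5*y - 6) = 2/(y + 3) + 5/(y + 1) + 1/(y - 2): now ∫(1/(y - 2)) dy + ∫(5/(y + 1)) dy + ∫(2/(y + 3)) dy + ∫(-sin(5*y)) dy.
Step 3. Evaluate the standard form [assuming y > 2]: now log(y - 2) + ∫(5/(y + 1)) dy + ∫(2/(y + 3)) dy + ∫(-sin(5*y)) dy.
Step 4. Evaluate the standard form [assuming y > -1]: now log(y - 2) + 5*log(y + 1) + ∫(2/(y + 3)) dy + ∫(-sin(5*y)) dy.
Step 5. Evaluate the standard form [assuming y > -3]: now log(y - 2) + 5*log(y + 1) + 2*log(y + 3) + ∫(-sin(5*y)) dy.
Step 6. Evaluate the standard form: now log(y - 2) + 5*log(y + 1) + 2*log(y + 3) + cos(5*y)/5.
Answer: log(y - 2) + 5*log(y + 1) + 2*log(y + 3) + cos(5*y)/5.


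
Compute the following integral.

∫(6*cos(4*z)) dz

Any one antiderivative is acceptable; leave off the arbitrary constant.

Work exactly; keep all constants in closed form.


Answer: 3*sin(4*z)/2.


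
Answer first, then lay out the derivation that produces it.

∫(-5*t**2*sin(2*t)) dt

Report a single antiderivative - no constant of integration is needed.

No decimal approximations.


The answer is 5*t**2*cos(2*t)/2 - 5*t*sin(2*t)/2 - 5*cos(2*t)/4.
Step 1. Integrate ∫(-5*t**2*sin(2*t)) dt by parts with u = t**2, dv = (-5*sin(2*t)) dt, so v = 5*cos(2*t)/2: now 5*t**2*cos(2*t)/2 + ∫(-5*t*cos(2*t)) dt.
Step 2. Integrate ∫(-5*t*cos(2*t)) dt by parts with u = t, dv = (-5*cos(2*t)) dt, so v = -5*sin(2*t)/2: now 5*t**2*cos(2*t)/2 - 5*t*sin(2*t)/2 + ∫(5*sin(2*t)/2) dt.
Step 3. Evaluate the standard form: now 5*t**2*cos(2*t)/2 - 5*t*sin(2*t)/2 - 5*cos(2*t)/4.
Answer: 5*t**2*cos(2*t)/2 - 5*t*sin(2*t)/2 - 5*cos(2*t)/4.


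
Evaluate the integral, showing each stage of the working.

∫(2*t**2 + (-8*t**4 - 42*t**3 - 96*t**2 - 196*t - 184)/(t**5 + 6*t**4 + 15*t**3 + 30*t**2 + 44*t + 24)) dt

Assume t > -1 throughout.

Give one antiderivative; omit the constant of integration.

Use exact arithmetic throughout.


Step 1. Rewrite: now ∫(2*t**2) dt + ∫((-8*t**4 - 42*t**3 - 96*t**2 - 196*t - 184)/(t**5 + 6*t**4 + 15*t**3 + 30*t**2 + 44*t + 24)) dt.
Step 2. Decompose ∫((-8*t**4 - 42*t**3 - 96*t**2 - 196*t - 184)/(t**5 + 6*t**4 + 15*t**3 + 30*t**2 + 44*t + 24)) dt by partial fractions, (-8*t**4 - 42*t**3 - 96*t**2 - 196*t - 184)/(t**5 + 6*t**4 + 15*t**3 + 30*t**2 + 44*t + 24) = -4/(t**2 + 4) + 1/(t + 3) - 4/(t + 2) - 5/(t + 1): now ∫(2*t**2) dt + ∫(-5/(t + 1)) dt + ∫(-4/(t + 2)) dt + ∫(1/(t + 3)) dt + ∫(-4/(t**2 + 4)) dt.
Step 3. Evaluate the standard form [assuming t > -1]: now -5*log(t + 1) + ∫(2*t**2) dt + ∫(-4/(t + 2)) dt + ∫(1/(t + 3)) dt + ∫(-4/(t**2 + 4)) dt.
Step 4. Evaluate the standard form [assuming t > -3]: now -5*log(t + 1) + log(t + 3) + ∫(2*t**2) dt + ∫(-4/(t + 2)) dt + ∫(-4/(t**2 + 4)) dt.
Step 5. Evaluate the standard form [assuming t > -2]: now -5*log(t + 1) - 4*log(t + 2) + log(t + 3) + ∫(2*t**2) dt + ∫(-4/(t**2 + 4)) dt.
Step 6. Evaluate the standard form: now -5*log(t + 1) - 4*log(t + 2) + log(t + 3) - 2*atan(t/2) + ∫(2*t**2) dt.
Step 7. Evaluate the standard form: now 2*t**3/3 - 5*log(t + 1) - 4*log(t + 2) + log(t + 3) - 2*atan(t/2).
Answer: 2*t**3/3 - 5*log(t + 1) - 4*log(t + 2) + log(t + 3) - 2*atan(t/2).


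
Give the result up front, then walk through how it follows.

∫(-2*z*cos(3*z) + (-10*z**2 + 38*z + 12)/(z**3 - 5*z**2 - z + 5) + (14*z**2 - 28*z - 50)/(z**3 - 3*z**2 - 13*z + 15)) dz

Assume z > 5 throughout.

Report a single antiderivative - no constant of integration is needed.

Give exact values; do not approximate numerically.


The answer is -2*z*sin(3*z)/3 + 3*log(z - 5) - log(z - 1) - 3*log(z + 1) + 5*log(z + 3) - 2*cos(3*z)/9.
Step 1. Rewrite: now ∫(-2*z*cos(3*z)) dz + ∫((-10*z**2 + 38*z + 12)/(z**3 - 5*z**2 - z + 5)) dz + ∫((14*z**2 - 28*z - 50)/(z**3 - 3*z**2 - 13*z + 15)) dz.
Step 2. Integrate ∫(-2*z*cos(3*z)) dz by parts with u = z, dv = (-2*cos(3*z)) dz, so v = -2*sin(3*z)/3: now -2*z*sin(3*z)/3 + ∫((-10*z**2 + 38*z + 12)/(z**3 - 5*z**2 - z + 5)) dz + ∫((14*z**2 - 28*z - 50)/(z**3 - 3*z**2 - 13*z + 15)) dz + ∫(2*sin(3*z)/3) dz.
Step 3. Evaluate the standard form: now -2*z*sin(3*z)/3 - 2*cos(3*z)/9 + ∫((-10*z**2 + 38*z + 12)/(z**3 - 5*z**2 - z + 5)) dz + ∫((14*z**2 - 28*z - 50)/(z**3 - 3*z**2 - 13*z + 15)) dz.
Step 4. Decompose ∫((14*z**2 - 28*z - 50)/(z**3 - 3*z**2 - 13*z + 15)) dz by partial fractions, (14*z**2 - 28*z - 50)/(z**3 - 3*z**2 - 13*z + 15) = 5/(z + 3) + 4/(z - 1) + 5/(z - 5): now -2*z*sin(3*z)/3 - 2*cos(3*z)/9 + ∫((-10*z**2 + 38*z + 12)/(z**3 - 5*z**2 - z + 5)) dz + ∫(5/(z - 5)) dz + ∫(4/(z - 1)) dz + ∫(5/(z + 3)) dz.
Step 5. Evaluate the standard form [assuming z > 1]: now -2*z*sin(3*z)/3 + 4*log(z - 1) - 2*cos(3*z)/9 + ∫((-10*z**2 + 38*z + 12)/(z**3 - 5*z**2 - z + 5)) dz + ∫(5/(z - 5)) dz + ∫(5/(z + 3)) dz.
Step 6. Evaluate the standard form [assuming z > -3]: now -2*z*sin(3*z)/3 + 4*log(z - 1) + 5*log(z + 3) - 2*cos(3*z)/9 + ∫((-10*z**2 + 38*z + 12)/(z**3 - 5*z**2 - z + 5)) dz + ∫(5/(z - 5)) dz.
Step 7. Evaluate the standard form [assuming z > 5]: now -2*z*sin(3*z)/3 + 5*log(z - 5) + 4*log(z - 1) + 5*log(z + 3) - 2*cos(3*z)/9 + ∫((-10*z**2 + 38*z + 12)/(z**3 - 5*z**2 - z + 5)) dz.
Step 8. Decompose ∫((-10*z**2 + 38*z + 12)/(z**3 - 5*z**2 - z + 5)) dz by partial fractions, (-10*z**2 + 38*z + 12)/(z**3 - 5*z**2 - z + 5) = -3/(z + 1) - 5/(z - 1) - 2/(z - 5): now -2*z*sin(3*z)/3 + 5*log(z - 5) + 4*log(z - 1) + 5*log(z + 3) - 2*cos(3*z)/9 + ∫(-2/(z - 5)) dz + ∫(-5/(z - 1)) dz + ∫(-3/(z + 1)) dz.
Step 9. Evaluate the standard form [assuming z > -1]: now -2*z*sin(3*z)/3 + 5*log(z - 5) + 4*log(z - 1) - 3*log(z + 1) + 5*log(z + 3) - 2*cos(3*z)/9 + ∫(-2/(z - 5)) dz + ∫(-5/(z - 1)) dz.
Step 10. Evaluate the standard form [assuming z > 1]: now -2*z*sin(3*z)/3 + 5*log(z - 5) - log(z - 1) - 3*log(z + 1) + 5*log(z + 3) - 2*cos(3*z)/9 + ∫(-2/(z - 5)) dz.
Step 11. Evaluate the standard form [assuming z > 5]: now -2*z*sin(3*z)/3 + 3*log(z - 5) - log(z - 1) - 3*log(z + 1) + 5*log(z + 3) - 2*cos(3*z)/9.
Answer: -2*z*sin(3*z)/3 + 3*log(z - 5) - log(z - 1) - 3*log(z + 1) + 5*log(z + 3) - 2*cos(3*z)/9.


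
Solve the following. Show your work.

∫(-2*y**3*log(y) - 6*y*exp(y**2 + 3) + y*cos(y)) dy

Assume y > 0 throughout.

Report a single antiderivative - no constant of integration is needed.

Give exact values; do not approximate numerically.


Step 1. Rewrite: now ∫(-6*y*exp(y**2 + 3)) dy + ∫(y*cos(y)) dy + ∫(-2*y**3*log(y)) dy.
Step 2. Integrate ∫(-2*y**3*log(y)) dy by parts with u = log(y), dv = (-2*y**3) dy, so v = -y**4/2 [assuming y > 0]: now -y**4*log(y)/2 + ∫(y**3/2) dy + ∫(-6*y*exp(y**2 + 3)) dy + ∫(y*cos(y)) dy.
Step 3. Evaluate the standard form: now -y**4*log(y)/2 + y**4/8 + ∫(-6*y*exp(y**2 + 3)) dy + ∫(y*cos(y)) dy.
Step 4. Substitute u = y**2 + 3, turning ∫(-6*y*exp(y**2 + 3)) dy into ∫(-3*exp(u)) du: now -y**4*log(y)/2 + y**4/8 + ∫(y*cos(y)) dy + ∫(-3*exp(u)) du.
Step 5. Evaluate the standard form: now -y**4*log(y)/2 + y**4/8 - 3*exp(u) + ∫(y*cos(y)) dy.
Step 6. Substitute back u = y**2 + 3: now -y**4*log(y)/2 + y**4/8 - 3*exp(y**2 + 3) + ∫(y*cos(y)) dy.
Step 7. Integrate ∫(y*cos(y)) dy by parts with u = y, dv = (cos(y)) dy, so v = sin(y): now -y**4*log(y)/2 + y**4/8 + y*sin(y) - 3*exp(y**2 + 3) + ∫(-sin(y)) dy.
Step 8. Evaluate the standard form: now -y**4*log(y)/2 + y**4/8 + y*sin(y) - 3*exp(y**2 + 3) + cos(y).
Answer: -y**4*log(y)/2 + y**4/8 + y*sin(y) - 3*exp(y**2 + 3) + cos(y).


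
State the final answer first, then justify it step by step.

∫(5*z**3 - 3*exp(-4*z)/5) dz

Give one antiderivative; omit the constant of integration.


The answer is 5*z**4/4 + 3*exp(-4*z)/20.
Step 1. Rewrite: now ∫(5*z**3) dz + ∫(-3*exp(-4*z)/5) dz.
Step 2. Evaluate the standard form: now 5*z**4/4 + ∫(-3*exp(-4*z)/5) dz.
Step 3. Evaluate the standard form: now 5*z**4/4 + 3*exp(-4*z)/20.
Answer: 5*z**4/4 + 3*exp(-4*z)/20.


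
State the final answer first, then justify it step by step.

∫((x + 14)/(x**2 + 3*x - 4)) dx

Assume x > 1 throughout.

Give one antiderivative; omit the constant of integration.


The answer is 3*log(x - 1) - 2*log(x + 4).
Step 1. Decompose ∫((x + 14)/(x**2 + 3*x - 4)) dx by partial fractions, (x + 14)/(x**2 + 3*x - 4) = -2/(x + 4) + 3/(x - 1): now ∫(3/(x - 1)) dx + ∫(-2/(x + 4)) dx.
Step 2. Evaluate the standard form [assuming x > -4]: now -2*log(x + 4) + ∫(3/(x - 1)) dx.
Step 3. Evaluate the standard form [assuming x > 1]: now 3*log(x - 1) - 2*log(x + 4).
Answer: 3*log(x - 1) - 2*log(x + 4).


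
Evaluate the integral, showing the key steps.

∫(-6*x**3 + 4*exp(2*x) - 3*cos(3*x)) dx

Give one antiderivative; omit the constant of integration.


Step 1. Rewrite: now ∫(-6*x**3) dx + ∫(4*exp(2*x)) dx + ∫(-3*cos(3*x)) dx.
Step 2. Evaluate the standard form: now -3*x**4/2 + ∫(4*exp(2*x)) dx + ∫(-3*cos(3*x)) dx.
Step 3. Evaluate the standard form: now -3*x**4/2 - sin(3*x) + ∫(4*exp(2*x)) dx.
Step 4. Evaluate the standard form: now -3*x**4/2 + 2*exp(2*x) - sin(3*x).
Answer: -3*x**4/2 + 2*exp(2*x) - sin(3*x).


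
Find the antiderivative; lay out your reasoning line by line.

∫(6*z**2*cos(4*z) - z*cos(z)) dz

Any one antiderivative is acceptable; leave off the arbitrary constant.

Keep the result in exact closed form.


Step 1. Rewrite: now ∫(-z*cos(z)) dz + ∫(6*z**2*cos(4*z)) dz.
Step 2. Integrate ∫(6*z**2*cos(4*z)) dz by parts with u = z**2, dv = (6*cos(4*z)) dz, so v = 3*sin(4*z)/2: now 3*z**2*sin(4*z)/2 + ∫(-3*z*sin(4*z)) dz + ∫(-z*cos(z)) dz.
Step 3. Integrate ∫(-3*z*sin(4*z)) dz by parts with u = z, dv = (-3*sin(4*z)) dz, so v = 3*cos(4*z)/4: now 3*z**2*sin(4*z)/2 + 3*z*cos(4*z)/4 + ∫(-z*cos(z)) dz + ∫(-3*cos(4*z)/4) dz.
Step 4. Evaluate the standard form: now 3*z**2*sin(4*z)/2 + 3*z*cos(4*z)/4 - 3*sin(4*z)/16 + ∫(-z*cos(z)) dz.
Step 5. Integrate ∫(-z*cos(z)) dz by parts with u = z, dv = (-cos(z)) dz, so v = -sin(z): now 3*z**2*sin(4*z)/2 - z*sin(z) + 3*z*cos(4*z)/4 - 3*sin(4*z)/16 + ∫(sin(z)) dz.
Step 6. Evaluate the standard form: now 3*z**2*sin(4*z)/2 - z*sin(z) + 3*z*cos(4*z)/4 - 3*sin(4*z)/16 - cos(z).
Answer: 3*z**2*sin(4*z)/2 - z*sin(z) + 3*z*cos(4*z)/4 - 3*sin(4*z)/16 - cos(z).


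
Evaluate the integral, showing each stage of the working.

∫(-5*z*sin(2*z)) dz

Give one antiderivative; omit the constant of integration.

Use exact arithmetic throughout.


Step 1. Integrate ∫(-5*z*sin(2*z)) dz by parts with u = z, dv = (-5*sin(2*z)) dz, so v = 5*cos(2*z)/2: now 5*z*cos(2*z)/2 + ∫(-5*cos(2*z)/2) dz.
Step 2. Evaluate the standard form: now 5*z*cos(2*z)/2 - 5*sin(2*z)/4.
Answer: 5*z*cos(2*z)/2 - 5*sin(2*z)/4.


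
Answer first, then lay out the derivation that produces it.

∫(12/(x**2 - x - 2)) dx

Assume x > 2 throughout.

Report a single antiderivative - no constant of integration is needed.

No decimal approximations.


The answer is 4*log(x - 2) - 4*log(x + 1).
Step 1. Decompose ∫(12/(x**2 - x - 2)) dx by partial fractions, 12/(x**2 - x - 2) = -4/(x + 1) + 4/(x - 2): now ∫(4/(x - 2)) dx + ∫(-4/(x + 1)) dx.
Step 2. Evaluate the standard form [assuming x > 2]: now 4*log(x - 2) + ∫(-4/(x + 1)) dx.
Step 3. Evaluate the standard form [assuming x > -1]: now 4*log(x - 2) - 4*log(x + 1).
Answer: 4*log(x - 2) - 4*log(x + 1).


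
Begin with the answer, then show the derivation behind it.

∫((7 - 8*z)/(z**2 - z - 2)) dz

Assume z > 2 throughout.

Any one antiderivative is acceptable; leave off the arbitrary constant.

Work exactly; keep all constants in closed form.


The answer is -3*log(z - 2) - 5*log(z + 1).
Step 1. Decompose ∫((7 - 8*z)/(z**2 - z - 2)) dz by partial fractions, (7 - 8*z)/(z**2 - z - 2) = -5/(z + 1) - 3/(z - 2): now ∫(-3/(z - 2)) dz + ∫(-5/(z + 1)) dz.
Step 2. Evaluate the standard form [assuming z > 2]: now -3*log(z - 2) + ∫(-5/(z + 1)) dz.
Step 3. Evaluate the standard form [assuming z > -1]: now -3*log(z - 2) - 5*log(z + 1).
Answer: -3*log(z - 2) - 5*log(z + 1).


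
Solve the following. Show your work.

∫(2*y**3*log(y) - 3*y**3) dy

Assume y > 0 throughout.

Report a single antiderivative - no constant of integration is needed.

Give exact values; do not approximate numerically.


Step 1. Rewrite: now ∫(-3*y**3) dy + ∫(2*y**3*log(y)) dy.
Step 2. Integrate ∫(2*y**3*log(y)) dy by parts with u = log(y), dv = (2*y**3) dy, so v = y**4/2 [assuming y > 0]: now y**4*log(y)/2 + ∫(-3*y**3) dy + ∫(-y**3/2) dy.
Step 3. Evaluate the standard form: now y**4*log(y)/2 - y**4/8 + ∫(-3*y**3) dy.
Step 4. Evaluate the standard form: now y**4*log(y)/2 - 7*y**4/8.
Answer: y**4*log(y)/2 - 7*y**4/8.


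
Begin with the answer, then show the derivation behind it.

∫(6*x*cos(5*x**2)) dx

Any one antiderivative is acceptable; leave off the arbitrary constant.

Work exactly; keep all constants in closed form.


The answer is 3*sin(5*x**2)/5.
Step 1. Substitute u = x**2, turning ∫(6*x*cos(5*x**2)) dx into ∫(3*cos(5*u)) du: now ∫(3*cos(5*u)) du.
Step 2. Evaluate the standard form: now 3*sin(5*u)/5.
Step 3. Substitute back u = x**2: now 3*sin(5*x**2)/5.
Answer: 3*sin(5*x**2)/5.


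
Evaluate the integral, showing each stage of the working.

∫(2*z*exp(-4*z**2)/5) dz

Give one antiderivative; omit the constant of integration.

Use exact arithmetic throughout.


Step 1. Substitute u = z**2, turning ∫(2*z*exp(-4*z**2)/5) dz into ∫(exp(-4*u)/5) du: now ∫(exp(-4*u)/5) du.
Step 2. Evaluate the standard form: now -exp(-4*u)/20.
Step 3. Substitute back u = z**2: now -exp(-4*z**2)/20.
Answer: -exp(-4*z**2)/20.


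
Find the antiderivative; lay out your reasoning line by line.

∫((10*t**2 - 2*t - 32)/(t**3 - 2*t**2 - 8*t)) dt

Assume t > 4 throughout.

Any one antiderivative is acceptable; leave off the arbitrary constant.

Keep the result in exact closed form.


Step 1. Decompose ∫((10*t**2 - 2*t - 32)/(t**3 - 2*t**2 - 8*t)) dt by partial fractions, (10*t**2 - 2*t - 32)/(t**3 - 2*t**2 - 8*t) = 1/(t + 2) + 5/(t - 4) + 4/t: now ∫(4/t) dt + ∫(5/(t - 4)) dt + ∫(1/(t + 2)) dt.
Step 2. Evaluate the standard form [assuming t > -2]: now log(t + 2) + ∫(4/t) dt + ∫(5/(t - 4)) dt.
Step 3. Evaluate the standard form [assuming t > 4]: now 5*log(t - 4) + log(t + 2) + ∫(4/t) dt.
Step 4. Evaluate the standard form [assuming t > 0]: now 4*log(t) + 5*log(t - 4) + log(t + 2).
Answer: 4*log(t) + 5*log(t - 4) + log(t + 2).


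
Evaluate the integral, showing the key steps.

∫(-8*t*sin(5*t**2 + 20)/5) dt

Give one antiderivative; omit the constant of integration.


Step 1. Substitute u = t**2 + 4, turning ∫(-8*t*sin(5*t**2 + 20)/5) dt into ∫(-4*sin(5*u)/5) du: now ∫(-4*sin(5*u)/5) du.
Step 2. Evaluate the standard form: now 4*cos(5*u)/25.
Step 3. Substitute back u = t**2 + 4: now 4*cos(5*t**2 + 20)/25.
Answer: 4*cos(5*t**2 + 20)/25.


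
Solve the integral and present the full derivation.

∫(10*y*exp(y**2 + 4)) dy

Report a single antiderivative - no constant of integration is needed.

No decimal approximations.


Step 1. Substitute u = y**2 + 4, turning ∫(10*y*exp(y**2 + 4)) dy into ∫(5*exp(u)) du: now ∫(5*exp(u)) du.
Step 2. Evaluate the standard form: now 5*exp(u).
Step 3. Substitute back u = y**2 + 4: now 5*exp(y**2 + 4).
Answer: 5*exp(y**2 + 4).


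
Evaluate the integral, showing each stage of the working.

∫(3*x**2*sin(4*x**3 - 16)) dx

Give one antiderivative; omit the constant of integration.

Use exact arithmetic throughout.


Step 1. Substitute u = x**3 - 4, turning ∫(3*x**2*sin(4*x**3 - 16)) dx into ∫(sin(4*u)) du: now ∫(sin(4*u)) du.
Step 2. Evaluate the standard form: now -cos(4*u)/4.
Step 3. Substitute back u = x**3 - 4: now -cos(4*x**3 - 16)/4.
Answer: -cos(4*x**3 - 16)/4.


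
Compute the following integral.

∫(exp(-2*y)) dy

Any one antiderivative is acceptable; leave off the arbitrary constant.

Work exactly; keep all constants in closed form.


Answer: -exp(-2*y)/2.


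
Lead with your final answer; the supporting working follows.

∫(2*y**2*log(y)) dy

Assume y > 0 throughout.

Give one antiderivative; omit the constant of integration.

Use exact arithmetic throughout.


The answer is 2*y**3*log(y)/3 - 2*y**3/9.
Step 1. Integrate ∫(2*y**2*log(y)) dy by parts with u = log(y), dv = (2*y**2) dy, so v = 2*y**3/3 [assuming y > 0]: now 2*y**3*log(y)/3 + ∫(-2*y**2/3) dy.
Step 2. Evaluate the standard form: now 2*y**3*log(y)/3 - 2*y**3/9.
Answer: 2*y**3*log(y)/3 - 2*y**3/9.


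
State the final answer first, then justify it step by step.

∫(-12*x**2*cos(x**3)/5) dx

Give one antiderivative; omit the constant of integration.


The answer is -4*sin(x**3)/5.
Step 1. Substitute u = x**3, turning ∫(-12*x**2*cos(x**3)/5) dx into ∫(-4*cos(u)/5) du: now ∫(-4*cos(u)/5) du.
Step 2. Evaluate the standard form: now -4*sin(u)/5.
Step 3. Substitute back u = x**3: now -4*sin(x**3)/5.
Answer: -4*sin(x**3)/5.


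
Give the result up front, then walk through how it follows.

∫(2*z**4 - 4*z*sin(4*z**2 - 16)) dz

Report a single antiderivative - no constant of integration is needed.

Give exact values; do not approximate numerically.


The answer is 2*z**5/5 + cos(4*z**2 - 16)/2.
Step 1. Rewrite: now ∫(2*z**4) dz + ∫(-4*z*sin(4*z**2 - 16)) dz.
Step 2. Evaluate the standard form: now 2*z**5/5 + ∫(-4*z*sin(4*z**2 - 16)) dz.
Step 3. Substitute u = z**2 - 4, turning ∫(-4*z*sin(4*z**2 - 16)) dz into ∫(-2*sin(4*u)) du: now 2*z**5/5 + ∫(-2*sin(4*u)) du.
Step 4. Evaluate the standard form: now 2*z**5/5 + cos(4*u)/2.
Step 5. Substitute back u = z**2 - 4: now 2*z**5/5 + cos(4*z**2 - 16)/2.
Answer: 2*z**5/5 + cos(4*z**2 - 16)/2.


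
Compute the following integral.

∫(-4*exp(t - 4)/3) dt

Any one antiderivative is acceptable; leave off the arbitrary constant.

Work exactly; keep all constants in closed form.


Answer: -4*exp(t - 4)/3.


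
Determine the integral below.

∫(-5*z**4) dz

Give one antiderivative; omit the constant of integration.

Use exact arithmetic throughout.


Answer: -z**5.


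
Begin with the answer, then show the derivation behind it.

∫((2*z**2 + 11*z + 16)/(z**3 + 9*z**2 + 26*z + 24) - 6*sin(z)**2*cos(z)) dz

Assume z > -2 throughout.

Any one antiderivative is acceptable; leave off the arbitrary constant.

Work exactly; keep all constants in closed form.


The answer is log(z + 2) - log(z + 3) + 2*log(z + 4) - 2*sin(z)**3.
Step 1. Rewrite: now ∫((2*z**2 + 11*z + 16)/(z**3 + 9*z**2 + 26*z + 24)) dz + ∫(-6*sin(z)**2*cos(z)) dz.
Step 2. Substitute u = sin(z), turning ∫(-6*sin(z)**2*cos(z)) dz into ∫(-6*u**2) du: now ∫(-6*u**2) du + ∫((2*z**2 + 11*z + 16)/(z**3 + 9*z**2 + 26*z + 24)) dz.
Step 3. Evaluate the standard form: now -2*u**3 + ∫((2*z**2 + 11*z + 16)/(z**3 + 9*z**2 + 26*z + 24)) dz.
Step 4. Substitute back u = sin(z): now -2*sin(z)**3 + ∫((2*z**2 + 11*z + 16)/(z**3 + 9*z**2 + 26*z + 24)) dz.
Step 5. Decompose ∫((2*z**2 + 11*z + 16)/(z**3 + 9*z**2 + 26*z + 24)) dz by partial fractions, (2*z**2 + 11*z + 16)/(z**3 + 9*z**2 + 26*z + 24) = 2/(z + 4) - 1/(z + 3) + 1/(z + 2): now -2*sin(z)**3 + ∫(1/(z + 2)) dz + ∫(-1/(z + 3)) dz + ∫(2/(z + 4)) dz.
Step 6. Evaluate the standard form [assuming z > -2]: now log(z + 2) - 2*sin(z)**3 + ∫(-1/(z + 3)) dz + ∫(2/(z + 4)) dz.
Step 7. Evaluate the standard form [assuming z > -3]: now log(z + 2) - log(z + 3) - 2*sin(z)**3 + ∫(2/(z + 4)) dz.
Step 8. Evaluate the standard form [assuming z > -4]: now log(z + 2) - log(z + 3) + 2*log(z + 4) - 2*sin(z)**3.
Answer: log(z + 2) - log(z + 3) + 2*log(z + 4) - 2*sin(z)**3.


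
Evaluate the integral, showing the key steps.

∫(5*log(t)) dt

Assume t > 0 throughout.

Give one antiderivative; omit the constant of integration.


Step 1. Integrate ∫(5*log(t)) dt by parts with u = log(t), dv = (5) dt, so v = 5*t [assuming t > 0]: now 5*t*log(t) + ∫(-5) dt.
Step 2. Evaluate the standard form: now 5*t*log(t) - 5*t.
Answer: 5*t*log(t) - 5*t.


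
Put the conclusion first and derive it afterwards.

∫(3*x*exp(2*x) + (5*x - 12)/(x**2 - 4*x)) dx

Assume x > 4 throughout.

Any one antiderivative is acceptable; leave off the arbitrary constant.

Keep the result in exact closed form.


The answer is 3*x*exp(2*x)/2 - 3*exp(2*x)/4 + 3*log(x) + 2*log(x - 4).
Step 1. Rewrite: now ∫(3*x*exp(2*x)) dx + ∫((5*x - 12)/(x**2 - 4*x)) dx.
Step 2. Decompose ∫((5*x - 12)/(x**2 - 4*x)) dx by partial fractions, (5*x - 12)/(x**2 - 4*x) = 2/(x - 4) + 3/x: now ∫(3/x) dx + ∫(3*x*exp(2*x)) dx + ∫(2/(x - 4)) dx.
Step 3. Evaluate the standard form [assuming x > 0]: now 3*log(x) + ∫(3*x*exp(2*x)) dx + ∫(2/(x - 4)) dx.
Step 4. Evaluate the standard form [assuming x > 4]: now 3*log(x) + 2*log(x - 4) + ∫(3*x*exp(2*x)) dx.
Step 5. Integrate ∫(3*x*exp(2*x)) dx by parts with u = x, dv = (3*exp(2*x)) dx, so v = 3*exp(2*x)/2: now 3*x*exp(2*x)/2 + 3*log(x) + 2*log(x - 4) + ∫(-3*exp(2*x)/2) dx.
Step 6. Evaluate the standard form: now 3*x*exp(2*x)/2 - 3*exp(2*x)/4 + 3*log(x) + 2*log(x - 4).
Answer: 3*x*exp(2*x)/2 - 3*exp(2*x)/4 + 3*log(x) + 2*log(x - 4).


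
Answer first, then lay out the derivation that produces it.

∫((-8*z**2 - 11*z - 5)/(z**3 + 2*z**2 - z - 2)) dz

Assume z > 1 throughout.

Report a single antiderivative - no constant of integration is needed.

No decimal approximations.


The answer is -4*log(z - 1) + log(z + 1) - 5*log(z + 2).
Step 1. Decompose ∫((-8*z**2 - 11*z - 5)/(z**3 + 2*z**2 - z - 2)) dz by partial fractions, (-8*z**2 - 11*z - 5)/(z**3 + 2*z**2 - z - 2) = -5/(z + 2) + 1/(z + 1) - 4/(z - 1): now ∫(-4/(z - 1)) dz + ∫(1/(z + 1)) dz + ∫(-5/(z + 2)) dz.
Step 2. Evaluate the standard form [assuming z > 1]: now -4*log(z - 1) + ∫(1/(z + 1)) dz + ∫(-5/(z + 2)) dz.
Step 3. Evaluate the standard form [assuming z > -1]: now -4*log(z - 1) + log(z + 1) + ∫(-5/(z + 2)) dz.
Step 4. Evaluate the standard form [assuming z > -2]: now -4*log(z - 1) + log(z + 1) - 5*log(z + 2).
Answer: -4*log(z - 1) + log(z + 1) - 5*log(z + 2).


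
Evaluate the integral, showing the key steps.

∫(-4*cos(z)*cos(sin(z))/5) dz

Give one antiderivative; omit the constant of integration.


Step 1. Substitute u = sin(z), turning ∫(-4*cos(z)*cos(sin(z))/5) dz into ∫(-4*cos(u)/5) du: now ∫(-4*cos(u)/5) du.
Step 2. Evaluate the standard form: now -4*sin(u)/5.
Step 3. Substitute back u = sin(z): now -4*sin(sin(z))/5.
Answer: -4*sin(sin(z))/5.


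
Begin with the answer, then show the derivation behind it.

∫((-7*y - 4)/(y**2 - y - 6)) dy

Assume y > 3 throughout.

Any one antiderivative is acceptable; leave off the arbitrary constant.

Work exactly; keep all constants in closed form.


The answer is -5*log(y - 3) - 2*log(y + 2).
Step 1. Decompose ∫((-7*y - 4)/(y**2 - y - 6)) dy by partial fractions, (-7*y - 4)/(y**2 - y - 6) = -2/(y + 2) - 5/(y - 3): now ∫(-5/(y - 3)) dy + ∫(-2/(y + 2)) dy.
Step 2. Evaluate the standard form [assuming y > 3]: now -5*log(y - 3) + ∫(-2/(y + 2)) dy.
Step 3. Evaluate the standard form [assuming y > -2]: now -5*log(y - 3) - 2*log(y + 2).
Answer: -5*log(y - 3) - 2*log(y + 2).


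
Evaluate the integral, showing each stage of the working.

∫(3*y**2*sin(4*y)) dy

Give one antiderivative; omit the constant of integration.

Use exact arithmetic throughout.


Step 1. Integrate ∫(3*y**2*sin(4*y)) dy by parts with u = y**2, dv = (3*sin(4*y)) dy, so v = -3*cos(4*y)/4: now -3*y**2*cos(4*y)/4 + ∫(3*y*cos(4*y)/2) dy.
Step 2. Integrate ∫(3*y*cos(4*y)/2) dy by parts with u = y, dv = (3*cos(4*y)/2) dy, so v = 3*sin(4*y)/8: now -3*y**2*cos(4*y)/4 + 3*y*sin(4*y)/8 + ∫(-3*sin(4*y)/8) dy.
Step 3. Evaluate the standard form: now -3*y**2*cos(4*y)/4 + 3*y*sin(4*y)/8 + 3*cos(4*y)/32.
Answer: -3*y**2*cos(4*y)/4 + 3*y*sin(4*y)/8 + 3*cos(4*y)/32.


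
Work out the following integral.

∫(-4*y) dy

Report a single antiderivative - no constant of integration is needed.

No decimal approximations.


Answer: -2*y**2.


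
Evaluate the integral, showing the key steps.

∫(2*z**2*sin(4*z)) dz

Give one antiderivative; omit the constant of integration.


Step 1. Integrate ∫(2*z**2*sin(4*z)) dz by parts with u = z**2, dv = (2*sin(4*z)) dz, so v = -cos(4*z)/2: now -z**2*cos(4*z)/2 + ∫(z*cos(4*z)) dz.
Step 2. Integrate ∫(z*cos(4*z)) dz by parts with u = z, dv = (cos(4*z)) dz, so v = sin(4*z)/4: now -z**2*cos(4*z)/2 + z*sin(4*z)/4 + ∫(-sin(4*z)/4) dz.
Step 3. Evaluate the standard form: now -z**2*cos(4*z)/2 + z*sin(4*z)/4 + cos(4*z)/16.
Answer: -z**2*cos(4*z)/2 + z*sin(4*z)/4 + cos(4*z)/16.


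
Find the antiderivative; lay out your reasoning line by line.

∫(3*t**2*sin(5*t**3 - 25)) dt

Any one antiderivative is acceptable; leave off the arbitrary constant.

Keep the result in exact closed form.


Step 1. Substitute u = t**3 - 5, turning ∫(3*t**2*sin(5*t**3 - 25)) dt into ∫(sin(5*u)) du: now ∫(sin(5*u)) du.
Step 2. Evaluate the standard form: now -cos(5*u)/5.
Step 3. Substitute back u = t**3 - 5: now -cos(5*t**3 - 25)/5.
Answer: -cos(5*t**3 - 25)/5.


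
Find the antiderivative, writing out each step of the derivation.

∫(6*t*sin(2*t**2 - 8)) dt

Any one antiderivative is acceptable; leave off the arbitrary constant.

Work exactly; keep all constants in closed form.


Step 1. Substitute u = t**2 - 4, turning ∫(6*t*sin(2*t**2 - 8)) dt into ∫(3*sin(2*u)) du: now ∫(3*sin(2*u)) du.
Step 2. Evaluate the standard form: now -3*cos(2*u)/2.
Step 3. Substitute back u = t**2 - 4: now -3*cos(2*t**2 - 8)/2.
Answer: -3*cos(2*t**2 - 8)/2.


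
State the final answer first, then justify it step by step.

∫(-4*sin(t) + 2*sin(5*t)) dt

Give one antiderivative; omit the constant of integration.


The answer is 4*cos(t) - 2*cos(5*t)/5.
Step 1. Rewrite: now ∫(-4*sin(t)) dt + ∫(2*sin(5*t)) dt.
Step 2. Evaluate the standard form: now 4*cos(t) + ∫(2*sin(5*t)) dt.
Step 3. Evaluate the standard form: now 4*cos(t) - 2*cos(5*t)/5.
Answer: 4*cos(t) - 2*cos(5*t)/5.


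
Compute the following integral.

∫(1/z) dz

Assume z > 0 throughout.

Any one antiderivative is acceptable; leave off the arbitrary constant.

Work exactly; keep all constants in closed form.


Answer: log(z).


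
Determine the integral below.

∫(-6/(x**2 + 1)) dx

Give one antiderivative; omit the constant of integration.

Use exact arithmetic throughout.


Answer: -6*atan(x).


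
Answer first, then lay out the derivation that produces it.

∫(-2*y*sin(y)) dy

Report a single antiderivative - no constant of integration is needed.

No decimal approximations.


The answer is 2*y*cos(y) - 2*sin(y).
Step 1. Integrate ∫(-2*y*sin(y)) dy by parts with u = y, dv = (-2*sin(y)) dy, so v = 2*cos(y): now 2*y*cos(y) + ∫(-2*cos(y)) dy.
Step 2. Evaluate the standard form: now 2*y*cos(y) - 2*sin(y).
Answer: 2*y*cos(y) - 2*sin(y).


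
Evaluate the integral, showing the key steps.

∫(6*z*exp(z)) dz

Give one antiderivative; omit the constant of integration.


Step 1. Integrate ∫(6*z*exp(z)) dz by parts with u = z, dv = (6*exp(z)) dz, so v = 6*exp(z): now 6*z*exp(z) + ∫(-6*exp(z)) dz.
Step 2. Evaluate the standard form: now 6*z*exp(z) - 6*exp(z).
Answer: 6*z*exp(z) - 6*exp(z).


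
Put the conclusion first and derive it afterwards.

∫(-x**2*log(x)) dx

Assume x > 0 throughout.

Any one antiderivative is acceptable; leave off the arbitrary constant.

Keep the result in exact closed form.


The answer is -x**3*log(x)/3 + x**3/9.
Step 1. Integrate ∫(-x**2*log(x)) dx by parts with u = log(x), dv = (-x**2) dx, so v = -x**3/3 [assuming x > 0]: now -x**3*log(x)/3 + ∫(x**2/3) dx.
Step 2. Evaluate the standard form: now -x**3*log(x)/3 + x**3/9.
Answer: -x**3*log(x)/3 + x**3/9.


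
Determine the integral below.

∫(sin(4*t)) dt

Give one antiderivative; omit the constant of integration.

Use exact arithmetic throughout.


Answer: -cos(4*t)/4.


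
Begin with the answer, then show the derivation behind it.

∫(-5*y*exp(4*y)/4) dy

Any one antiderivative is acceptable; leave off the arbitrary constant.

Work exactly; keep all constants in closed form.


The answer is -5*y*exp(4*y)/16 + 5*exp(4*y)/64.
Step 1. Integrate ∫(-5*y*exp(4*y)/4) dy by parts with u = y, dv = (-5*exp(4*y)/4) dy, so v = -5*exp(4*y)/16: now -5*y*exp(4*y)/16 + ∫(5*exp(4*y)/16) dy.
Step 2. Evaluate the standard form: now -5*y*exp(4*y)/16 + 5*exp(4*y)/64.
Answer: -5*y*exp(4*y)/16 + 5*exp(4*y)/64.


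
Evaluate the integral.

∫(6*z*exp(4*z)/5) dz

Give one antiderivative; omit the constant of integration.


Answer: 3*z*exp(4*z)/10 - 3*exp(4*z)/40.


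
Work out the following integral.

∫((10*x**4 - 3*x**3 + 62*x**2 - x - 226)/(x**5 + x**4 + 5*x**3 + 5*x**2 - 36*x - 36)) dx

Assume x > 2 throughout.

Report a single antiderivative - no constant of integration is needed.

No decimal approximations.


Answer: log(x - 2) + 5*log(x + 1) + 4*log(x + 2) - 2*atan(x/3)/3.


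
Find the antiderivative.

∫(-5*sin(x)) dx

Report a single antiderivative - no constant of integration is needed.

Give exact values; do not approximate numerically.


Answer: 5*cos(x).
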